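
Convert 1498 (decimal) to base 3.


Divide by 3 repeatedly:
1498 ÷ 3 = 499 remainder 1
499 ÷ 3 = 166 remainder 1
166 ÷ 3 = 55 remainder 1
55 ÷ 3 = 18 remainder 1
18 ÷ 3 = 6 remainder 0
6 ÷ 3 = 2 remainder 0
2 ÷ 3 = 0 remainder 2
Reading remainders bottom-up:
= 2001111


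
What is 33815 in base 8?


Divide by 8 repeatedly:
33815 ÷ 8 = 4226 remainder 7
4226 ÷ 8 = 528 remainder 2
528 ÷ 8 = 66 remainder 0
66 ÷ 8 = 8 remainder 2
8 ÷ 8 = 1 remainder 0
1 ÷ 8 = 0 remainder 1
Reading remainders bottom-up:
= 0o102027


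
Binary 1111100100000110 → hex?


Group into 4-bit nibbles: 1111100100000110
  1111 = F
  1001 = 9
  0000 = 0
  0110 = 6
= 0xF906


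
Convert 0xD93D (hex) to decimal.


Positional values:
Position 0: D × 16^0 = 13 × 1 = 13
Position 1: 3 × 16^1 = 3 × 16 = 48
Position 2: 9 × 16^2 = 9 × 256 = 2304
Position 3: D × 16^3 = 13 × 4096 = 53248
Sum = 13 + 48 + 2304 + 53248
= 55613


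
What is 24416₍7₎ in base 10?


Positional values (base 7):
  6 × 7^0 = 6 × 1 = 6
  1 × 7^1 = 1 × 7 = 7
  4 × 7^2 = 4 × 49 = 196
  4 × 7^3 = 4 × 343 = 1372
  2 × 7^4 = 2 × 2401 = 4802
Sum = 6 + 7 + 196 + 1372 + 4802
= 6383


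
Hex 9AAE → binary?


Each hex digit → 4 binary bits:
  9 = 1001
  A = 1010
  A = 1010
  E = 1110
Concatenate: 1001 1010 1010 1110
= 1001101010101110


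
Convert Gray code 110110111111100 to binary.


Gray code: 110110111111100
MSB stays the same: 1
Each subsequent bit = prev_binary XOR current_gray:
  B[1] = 1 XOR 1 = 0
  B[2] = 0 XOR 0 = 0
  B[3] = 0 XOR 1 = 1
  B[4] = 1 XOR 1 = 0
  B[5] = 0 XOR 0 = 0
  B[6] = 0 XOR 1 = 1
  B[7] = 1 XOR 1 = 0
  B[8] = 0 XOR 1 = 1
  B[9] = 1 XOR 1 = 0
  B[10] = 0 XOR 1 = 1
  B[11] = 1 XOR 1 = 0
  B[12] = 0 XOR 1 = 1
  B[13] = 1 XOR 0 = 1
  B[14] = 1 XOR 0 = 1
= 100100101010111 (18775 decimal)


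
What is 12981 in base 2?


Divide by 2 repeatedly:
12981 ÷ 2 = 6490 remainder 1
6490 ÷ 2 = 3245 remainder 0
3245 ÷ 2 = 1622 remainder 1
1622 ÷ 2 = 811 remainder 0
811 ÷ 2 = 405 remainder 1
405 ÷ 2 = 202 remainder 1
202 ÷ 2 = 101 remainder 0
101 ÷ 2 = 50 remainder 1
50 ÷ 2 = 25 remainder 0
25 ÷ 2 = 12 remainder 1
12 ÷ 2 = 6 remainder 0
6 ÷ 2 = 3 remainder 0
3 ÷ 2 = 1 remainder 1
1 ÷ 2 = 0 remainder 1
Reading remainders bottom-up:
= 11001010110101


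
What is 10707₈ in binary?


Each octal digit → 3 binary bits:
  1 = 001
  0 = 000
  7 = 111
  0 = 000
  7 = 111
Concatenate: 001 000 111 000 111
= 001000111000111


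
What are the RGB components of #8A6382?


Hex: #8A6382
R = 8A₁₆ = 138
G = 63₁₆ = 99
B = 82₁₆ = 130
= RGB(138, 99, 130)


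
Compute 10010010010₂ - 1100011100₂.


Align and subtract column by column (LSB to MSB, borrowing when needed):
  10010010010
- 01100011100
  -----------
  col 0: (0 - 0 borrow-in) - 0 → 0 - 0 = 0, borrow out 0
  col 1: (1 - 0 borrow-in) - 0 → 1 - 0 = 1, borrow out 0
  col 2: (0 - 0 borrow-in) - 1 → borrow from next column: (0+2) - 1 = 1, borrow out 1
  col 3: (0 - 1 borrow-in) - 1 → borrow from next column: (-1+2) - 1 = 0, borrow out 1
  col 4: (1 - 1 borrow-in) - 1 → borrow from next column: (0+2) - 1 = 1, borrow out 1
  col 5: (0 - 1 borrow-in) - 0 → borrow from next column: (-1+2) - 0 = 1, borrow out 1
  col 6: (0 - 1 borrow-in) - 0 → borrow from next column: (-1+2) - 0 = 1, borrow out 1
  col 7: (1 - 1 borrow-in) - 0 → 0 - 0 = 0, borrow out 0
  col 8: (0 - 0 borrow-in) - 1 → borrow from next column: (0+2) - 1 = 1, borrow out 1
  col 9: (0 - 1 borrow-in) - 1 → borrow from next column: (-1+2) - 1 = 0, borrow out 1
  col 10: (1 - 1 borrow-in) - 0 → 0 - 0 = 0, borrow out 0
Reading bits MSB→LSB: 00101110110
Strip leading zeros: 101110110
= 101110110


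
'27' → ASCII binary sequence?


String: '27'  (2 characters)
Per-character ASCII lookup:
  '2': digits start at 48: '2' = 48 + 2 = 50 → 110010
  '7': digits start at 48: '7' = 48 + 7 = 55 → 110111
= 110010 110111


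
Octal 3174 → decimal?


Positional values:
Position 0: 4 × 8^0 = 4
Position 1: 7 × 8^1 = 56
Position 2: 1 × 8^2 = 64
Position 3: 3 × 8^3 = 1536
Sum = 4 + 56 + 64 + 1536
= 1660


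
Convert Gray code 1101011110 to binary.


Gray code: 1101011110
MSB stays the same: 1
Each subsequent bit = prev_binary XOR current_gray:
  B[1] = 1 XOR 1 = 0
  B[2] = 0 XOR 0 = 0
  B[3] = 0 XOR 1 = 1
  B[4] = 1 XOR 0 = 1
  B[5] = 1 XOR 1 = 0
  B[6] = 0 XOR 1 = 1
  B[7] = 1 XOR 1 = 0
  B[8] = 0 XOR 1 = 1
  B[9] = 1 XOR 0 = 1
= 1001101011 (619 decimal)


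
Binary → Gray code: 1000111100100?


Binary: 1000111100100
Gray code: G = B XOR (B >> 1)
B >> 1 = 0100011110010
1000111100100 XOR 0100011110010:
  1 XOR 0 = 1
  0 XOR 1 = 1
  0 XOR 0 = 0
  0 XOR 0 = 0
  1 XOR 0 = 1
  1 XOR 1 = 0
  1 XOR 1 = 0
  1 XOR 1 = 0
  0 XOR 1 = 1
  0 XOR 0 = 0
  1 XOR 0 = 1
  0 XOR 1 = 1
  0 XOR 0 = 0
= 1100100010110


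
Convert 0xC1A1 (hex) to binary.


Each hex digit → 4 binary bits:
  C = 1100
  1 = 0001
  A = 1010
  1 = 0001
Concatenate: 1100 0001 1010 0001
= 1100000110100001


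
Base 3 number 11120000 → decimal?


Positional values (base 3):
  0 × 3^0 = 0 × 1 = 0
  0 × 3^1 = 0 × 3 = 0
  0 × 3^2 = 0 × 9 = 0
  0 × 3^3 = 0 × 27 = 0
  2 × 3^4 = 2 × 81 = 162
  1 × 3^5 = 1 × 243 = 243
  1 × 3^6 = 1 × 729 = 729
  1 × 3^7 = 1 × 2187 = 2187
Sum = 0 + 0 + 0 + 0 + 162 + 243 + 729 + 2187
= 3321


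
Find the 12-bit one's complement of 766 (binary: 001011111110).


Original: 001011111110
Invert all bits:
  bit 0: 0 → 1
  bit 1: 0 → 1
  bit 2: 1 → 0
  bit 3: 0 → 1
  bit 4: 1 → 0
  bit 5: 1 → 0
  bit 6: 1 → 0
  bit 7: 1 → 0
  bit 8: 1 → 0
  bit 9: 1 → 0
  bit 10: 1 → 0
  bit 11: 0 → 1
= 110100000001


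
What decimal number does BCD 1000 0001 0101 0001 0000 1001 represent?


Each 4-bit group → digit:
  1000 → 8
  0001 → 1
  0101 → 5
  0001 → 1
  0000 → 0
  1001 → 9
= 815109


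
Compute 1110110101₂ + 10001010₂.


Align and add column by column (LSB to MSB, carry propagating):
  01110110101
+ 00010001010
  -----------
  col 0: 1 + 0 + 0 (carry in) = 1 → bit 1, carry out 0
  col 1: 0 + 1 + 0 (carry in) = 1 → bit 1, carry out 0
  col 2: 1 + 0 + 0 (carry in) = 1 → bit 1, carry out 0
  col 3: 0 + 1 + 0 (carry in) = 1 → bit 1, carry out 0
  col 4: 1 + 0 + 0 (carry in) = 1 → bit 1, carry out 0
  col 5: 1 + 0 + 0 (carry in) = 1 → bit 1, carry out 0
  col 6: 0 + 0 + 0 (carry in) = 0 → bit 0, carry out 0
  col 7: 1 + 1 + 0 (carry in) = 2 → bit 0, carry out 1
  col 8: 1 + 0 + 1 (carry in) = 2 → bit 0, carry out 1
  col 9: 1 + 0 + 1 (carry in) = 2 → bit 0, carry out 1
  col 10: 0 + 0 + 1 (carry in) = 1 → bit 1, carry out 0
Reading bits MSB→LSB: 10000111111
Strip leading zeros: 10000111111
= 10000111111


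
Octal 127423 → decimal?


Positional values:
Position 0: 3 × 8^0 = 3
Position 1: 2 × 8^1 = 16
Position 2: 4 × 8^2 = 256
Position 3: 7 × 8^3 = 3584
Position 4: 2 × 8^4 = 8192
Position 5: 1 × 8^5 = 32768
Sum = 3 + 16 + 256 + 3584 + 8192 + 32768
= 44819


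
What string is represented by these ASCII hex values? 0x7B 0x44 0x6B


Codes (hex): 0x7B 0x44 0x6B
Per-code ASCII lookup:
  0x7B = 123  (special character) → '{'
  0x44 = 68  (range 65-90: uppercase, 68 - 65 = 3) → 'D'
  0x6B = 107  (range 97-122: lowercase, 107 - 97 = 10) → 'k'
= '{Dk'


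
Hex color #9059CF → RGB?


Hex: #9059CF
R = 90₁₆ = 144
G = 59₁₆ = 89
B = CF₁₆ = 207
= RGB(144, 89, 207)


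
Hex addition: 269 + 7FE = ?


Align and add column by column (LSB to MSB, each column mod 16 with carry):
  0269
+ 07FE
  ----
  col 0: 9(9) + E(14) + 0 (carry in) = 23 → 7(7), carry out 1
  col 1: 6(6) + F(15) + 1 (carry in) = 22 → 6(6), carry out 1
  col 2: 2(2) + 7(7) + 1 (carry in) = 10 → A(10), carry out 0
  col 3: 0(0) + 0(0) + 0 (carry in) = 0 → 0(0), carry out 0
Reading digits MSB→LSB: 0A67
Strip leading zeros: A67
= 0xA67


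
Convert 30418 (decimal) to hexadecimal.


Divide by 16 repeatedly:
30418 ÷ 16 = 1901 remainder 2 (2)
1901 ÷ 16 = 118 remainder 13 (D)
118 ÷ 16 = 7 remainder 6 (6)
7 ÷ 16 = 0 remainder 7 (7)
Reading remainders bottom-up:
= 0x76D2


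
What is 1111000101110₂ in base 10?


Positional values:
Bit 1: 1 × 2^1 = 2
Bit 2: 1 × 2^2 = 4
Bit 3: 1 × 2^3 = 8
Bit 5: 1 × 2^5 = 32
Bit 9: 1 × 2^9 = 512
Bit 10: 1 × 2^10 = 1024
Bit 11: 1 × 2^11 = 2048
Bit 12: 1 × 2^12 = 4096
Sum = 2 + 4 + 8 + 32 + 512 + 1024 + 2048 + 4096
= 7726


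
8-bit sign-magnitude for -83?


Sign bit: 1 (negative)
Magnitude: 83 = 1010011
= 11010011


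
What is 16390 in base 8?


Divide by 8 repeatedly:
16390 ÷ 8 = 2048 remainder 6
2048 ÷ 8 = 256 remainder 0
256 ÷ 8 = 32 remainder 0
32 ÷ 8 = 4 remainder 0
4 ÷ 8 = 0 remainder 4
Reading remainders bottom-up:
= 0o40006


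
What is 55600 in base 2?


Divide by 2 repeatedly:
55600 ÷ 2 = 27800 remainder 0
27800 ÷ 2 = 13900 remainder 0
13900 ÷ 2 = 6950 remainder 0
6950 ÷ 2 = 3475 remainder 0
3475 ÷ 2 = 1737 remainder 1
1737 ÷ 2 = 868 remainder 1
868 ÷ 2 = 434 remainder 0
434 ÷ 2 = 217 remainder 0
217 ÷ 2 = 108 remainder 1
108 ÷ 2 = 54 remainder 0
54 ÷ 2 = 27 remainder 0
27 ÷ 2 = 13 remainder 1
13 ÷ 2 = 6 remainder 1
6 ÷ 2 = 3 remainder 0
3 ÷ 2 = 1 remainder 1
1 ÷ 2 = 0 remainder 1
Reading remainders bottom-up:
= 1101100100110000


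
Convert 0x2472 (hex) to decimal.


Positional values:
Position 0: 2 × 16^0 = 2 × 1 = 2
Position 1: 7 × 16^1 = 7 × 16 = 112
Position 2: 4 × 16^2 = 4 × 256 = 1024
Position 3: 2 × 16^3 = 2 × 4096 = 8192
Sum = 2 + 112 + 1024 + 8192
= 9330


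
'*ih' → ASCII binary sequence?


String: '*ih'  (3 characters)
Per-character ASCII lookup:
  '*': special character: '*' = 42 → 101010
  'i': lowercase starts at 97: 'i' = 97 + 8 = 105 → 1101001
  'h': lowercase starts at 97: 'h' = 97 + 7 = 104 → 1101000
= 101010 1101001 1101000


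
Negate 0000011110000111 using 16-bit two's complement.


Original: 0000011110000111
Step 1 - Invert all bits: 1111100001111000
Step 2 - Add 1: 1111100001111000 + 1
= 1111100001111001 (represents -1927)


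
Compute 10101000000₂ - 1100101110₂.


Align and subtract column by column (LSB to MSB, borrowing when needed):
  10101000000
- 01100101110
  -----------
  col 0: (0 - 0 borrow-in) - 0 → 0 - 0 = 0, borrow out 0
  col 1: (0 - 0 borrow-in) - 1 → borrow from next column: (0+2) - 1 = 1, borrow out 1
  col 2: (0 - 1 borrow-in) - 1 → borrow from next column: (-1+2) - 1 = 0, borrow out 1
  col 3: (0 - 1 borrow-in) - 1 → borrow from next column: (-1+2) - 1 = 0, borrow out 1
  col 4: (0 - 1 borrow-in) - 0 → borrow from next column: (-1+2) - 0 = 1, borrow out 1
  col 5: (0 - 1 borrow-in) - 1 → borrow from next column: (-1+2) - 1 = 0, borrow out 1
  col 6: (1 - 1 borrow-in) - 0 → 0 - 0 = 0, borrow out 0
  col 7: (0 - 0 borrow-in) - 0 → 0 - 0 = 0, borrow out 0
  col 8: (1 - 0 borrow-in) - 1 → 1 - 1 = 0, borrow out 0
  col 9: (0 - 0 borrow-in) - 1 → borrow from next column: (0+2) - 1 = 1, borrow out 1
  col 10: (1 - 1 borrow-in) - 0 → 0 - 0 = 0, borrow out 0
Reading bits MSB→LSB: 01000010010
Strip leading zeros: 1000010010
= 1000010010


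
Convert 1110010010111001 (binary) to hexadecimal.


Group into 4-bit nibbles: 1110010010111001
  1110 = E
  0100 = 4
  1011 = B
  1001 = 9
= 0xE4B9


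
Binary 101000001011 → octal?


Group into 3-bit groups: 101000001011
  101 = 5
  000 = 0
  001 = 1
  011 = 3
= 0o5013


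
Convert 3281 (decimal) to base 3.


Divide by 3 repeatedly:
3281 ÷ 3 = 1093 remainder 2
1093 ÷ 3 = 364 remainder 1
364 ÷ 3 = 121 remainder 1
121 ÷ 3 = 40 remainder 1
40 ÷ 3 = 13 remainder 1
13 ÷ 3 = 4 remainder 1
4 ÷ 3 = 1 remainder 1
1 ÷ 3 = 0 remainder 1
Reading remainders bottom-up:
= 11111112


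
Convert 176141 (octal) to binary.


Each octal digit → 3 binary bits:
  1 = 001
  7 = 111
  6 = 110
  1 = 001
  4 = 100
  1 = 001
Concatenate: 001 111 110 001 100 001
= 001111110001100001


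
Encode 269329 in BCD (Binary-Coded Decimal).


Each digit → 4-bit binary:
  2 → 0010
  6 → 0110
  9 → 1001
  3 → 0011
  2 → 0010
  9 → 1001
= 0010 0110 1001 0011 0010 1001


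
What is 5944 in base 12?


Divide by 12 repeatedly:
5944 ÷ 12 = 495 remainder 4
495 ÷ 12 = 41 remainder 3
41 ÷ 12 = 3 remainder 5
3 ÷ 12 = 0 remainder 3
Reading remainders bottom-up:
= 3534


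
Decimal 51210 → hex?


Divide by 16 repeatedly:
51210 ÷ 16 = 3200 remainder 10 (A)
3200 ÷ 16 = 200 remainder 0 (0)
200 ÷ 16 = 12 remainder 8 (8)
12 ÷ 16 = 0 remainder 12 (C)
Reading remainders bottom-up:
= 0xC80A


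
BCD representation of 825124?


Each digit → 4-bit binary:
  8 → 1000
  2 → 0010
  5 → 0101
  1 → 0001
  2 → 0010
  4 → 0100
= 1000 0010 0101 0001 0010 0100


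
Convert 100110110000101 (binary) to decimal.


Positional values:
Bit 0: 1 × 2^0 = 1
Bit 2: 1 × 2^2 = 4
Bit 7: 1 × 2^7 = 128
Bit 8: 1 × 2^8 = 256
Bit 10: 1 × 2^10 = 1024
Bit 11: 1 × 2^11 = 2048
Bit 14: 1 × 2^14 = 16384
Sum = 1 + 4 + 128 + 256 + 1024 + 2048 + 16384
= 19845


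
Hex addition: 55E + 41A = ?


Align and add column by column (LSB to MSB, each column mod 16 with carry):
  055E
+ 041A
  ----
  col 0: E(14) + A(10) + 0 (carry in) = 24 → 8(8), carry out 1
  col 1: 5(5) + 1(1) + 1 (carry in) = 7 → 7(7), carry out 0
  col 2: 5(5) + 4(4) + 0 (carry in) = 9 → 9(9), carry out 0
  col 3: 0(0) + 0(0) + 0 (carry in) = 0 → 0(0), carry out 0
Reading digits MSB→LSB: 0978
Strip leading zeros: 978
= 0x978


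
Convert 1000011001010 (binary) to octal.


Group into 3-bit groups: 001000011001010
  001 = 1
  000 = 0
  011 = 3
  001 = 1
  010 = 2
= 0o10312


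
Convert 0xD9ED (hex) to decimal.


Positional values:
Position 0: D × 16^0 = 13 × 1 = 13
Position 1: E × 16^1 = 14 × 16 = 224
Position 2: 9 × 16^2 = 9 × 256 = 2304
Position 3: D × 16^3 = 13 × 4096 = 53248
Sum = 13 + 224 + 2304 + 53248
= 55789


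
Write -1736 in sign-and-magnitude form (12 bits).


Sign bit: 1 (negative)
Magnitude: 1736 = 11011001000
= 111011001000


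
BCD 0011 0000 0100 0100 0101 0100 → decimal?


Each 4-bit group → digit:
  0011 → 3
  0000 → 0
  0100 → 4
  0100 → 4
  0101 → 5
  0100 → 4
= 304454


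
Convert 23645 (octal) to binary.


Each octal digit → 3 binary bits:
  2 = 010
  3 = 011
  6 = 110
  4 = 100
  5 = 101
Concatenate: 010 011 110 100 101
= 010011110100101


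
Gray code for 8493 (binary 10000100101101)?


Binary: 10000100101101
Gray code: G = B XOR (B >> 1)
B >> 1 = 01000010010110
10000100101101 XOR 01000010010110:
  1 XOR 0 = 1
  0 XOR 1 = 1
  0 XOR 0 = 0
  0 XOR 0 = 0
  0 XOR 0 = 0
  1 XOR 0 = 1
  0 XOR 1 = 1
  0 XOR 0 = 0
  1 XOR 0 = 1
  0 XOR 1 = 1
  1 XOR 0 = 1
  1 XOR 1 = 0
  0 XOR 1 = 1
  1 XOR 0 = 1
= 11000110111011


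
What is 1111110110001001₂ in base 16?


Group into 4-bit nibbles: 1111110110001001
  1111 = F
  1101 = D
  1000 = 8
  1001 = 9
= 0xFD89


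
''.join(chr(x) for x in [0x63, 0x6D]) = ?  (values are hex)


Codes (hex): 0x63 0x6D
Per-code ASCII lookup:
  0x63 = 99  (range 97-122: lowercase, 99 - 97 = 2) → 'c'
  0x6D = 109  (range 97-122: lowercase, 109 - 97 = 12) → 'm'
= 'cm'


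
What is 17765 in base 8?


Divide by 8 repeatedly:
17765 ÷ 8 = 2220 remainder 5
2220 ÷ 8 = 277 remainder 4
277 ÷ 8 = 34 remainder 5
34 ÷ 8 = 4 remainder 2
4 ÷ 8 = 0 remainder 4
Reading remainders bottom-up:
= 0o42545


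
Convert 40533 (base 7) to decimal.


Positional values (base 7):
  3 × 7^0 = 3 × 1 = 3
  3 × 7^1 = 3 × 7 = 21
  5 × 7^2 = 5 × 49 = 245
  0 × 7^3 = 0 × 343 = 0
  4 × 7^4 = 4 × 2401 = 9604
Sum = 3 + 21 + 245 + 0 + 9604
= 9873


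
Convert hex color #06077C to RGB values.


Hex: #06077C
R = 06₁₆ = 6
G = 07₁₆ = 7
B = 7C₁₆ = 124
= RGB(6, 7, 124)


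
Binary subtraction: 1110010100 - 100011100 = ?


Align and subtract column by column (LSB to MSB, borrowing when needed):
  1110010100
- 0100011100
  ----------
  col 0: (0 - 0 borrow-in) - 0 → 0 - 0 = 0, borrow out 0
  col 1: (0 - 0 borrow-in) - 0 → 0 - 0 = 0, borrow out 0
  col 2: (1 - 0 borrow-in) - 1 → 1 - 1 = 0, borrow out 0
  col 3: (0 - 0 borrow-in) - 1 → borrow from next column: (0+2) - 1 = 1, borrow out 1
  col 4: (1 - 1 borrow-in) - 1 → borrow from next column: (0+2) - 1 = 1, borrow out 1
  col 5: (0 - 1 borrow-in) - 0 → borrow from next column: (-1+2) - 0 = 1, borrow out 1
  col 6: (0 - 1 borrow-in) - 0 → borrow from next column: (-1+2) - 0 = 1, borrow out 1
  col 7: (1 - 1 borrow-in) - 0 → 0 - 0 = 0, borrow out 0
  col 8: (1 - 0 borrow-in) - 1 → 1 - 1 = 0, borrow out 0
  col 9: (1 - 0 borrow-in) - 0 → 1 - 0 = 1, borrow out 0
Reading bits MSB→LSB: 1001111000
Strip leading zeros: 1001111000
= 1001111000


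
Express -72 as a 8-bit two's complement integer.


Original: 01001000
Step 1 - Invert all bits: 10110111
Step 2 - Add 1: 10110111 + 1
= 10111000 (represents -72)


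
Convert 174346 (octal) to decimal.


Positional values:
Position 0: 6 × 8^0 = 6
Position 1: 4 × 8^1 = 32
Position 2: 3 × 8^2 = 192
Position 3: 4 × 8^3 = 2048
Position 4: 7 × 8^4 = 28672
Position 5: 1 × 8^5 = 32768
Sum = 6 + 32 + 192 + 2048 + 28672 + 32768
= 63718


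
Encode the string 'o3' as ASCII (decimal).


String: 'o3'  (2 characters)
Per-character ASCII lookup:
  'o': lowercase starts at 97: 'o' = 97 + 14 = 111
  '3': digits start at 48: '3' = 48 + 3 = 51
= 111 51


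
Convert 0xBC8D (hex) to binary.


Each hex digit → 4 binary bits:
  B = 1011
  C = 1100
  8 = 1000
  D = 1101
Concatenate: 1011 1100 1000 1101
= 1011110010001101


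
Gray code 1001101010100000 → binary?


Gray code: 1001101010100000
MSB stays the same: 1
Each subsequent bit = prev_binary XOR current_gray:
  B[1] = 1 XOR 0 = 1
  B[2] = 1 XOR 0 = 1
  B[3] = 1 XOR 1 = 0
  B[4] = 0 XOR 1 = 1
  B[5] = 1 XOR 0 = 1
  B[6] = 1 XOR 1 = 0
  B[7] = 0 XOR 0 = 0
  B[8] = 0 XOR 1 = 1
  B[9] = 1 XOR 0 = 1
  B[10] = 1 XOR 1 = 0
  B[11] = 0 XOR 0 = 0
  B[12] = 0 XOR 0 = 0
  B[13] = 0 XOR 0 = 0
  B[14] = 0 XOR 0 = 0
  B[15] = 0 XOR 0 = 0
= 1110110011000000 (60608 decimal)


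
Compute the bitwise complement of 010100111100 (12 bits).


Original: 010100111100
Invert all bits:
  bit 0: 0 → 1
  bit 1: 1 → 0
  bit 2: 0 → 1
  bit 3: 1 → 0
  bit 4: 0 → 1
  bit 5: 0 → 1
  bit 6: 1 → 0
  bit 7: 1 → 0
  bit 8: 1 → 0
  bit 9: 1 → 0
  bit 10: 0 → 1
  bit 11: 0 → 1
= 101011000011


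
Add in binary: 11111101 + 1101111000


Align and add column by column (LSB to MSB, carry propagating):
  00011111101
+ 01101111000
  -----------
  col 0: 1 + 0 + 0 (carry in) = 1 → bit 1, carry out 0
  col 1: 0 + 0 + 0 (carry in) = 0 → bit 0, carry out 0
  col 2: 1 + 0 + 0 (carry in) = 1 → bit 1, carry out 0
  col 3: 1 + 1 + 0 (carry in) = 2 → bit 0, carry out 1
  col 4: 1 + 1 + 1 (carry in) = 3 → bit 1, carry out 1
  col 5: 1 + 1 + 1 (carry in) = 3 → bit 1, carry out 1
  col 6: 1 + 1 + 1 (carry in) = 3 → bit 1, carry out 1
  col 7: 1 + 0 + 1 (carry in) = 2 → bit 0, carry out 1
  col 8: 0 + 1 + 1 (carry in) = 2 → bit 0, carry out 1
  col 9: 0 + 1 + 1 (carry in) = 2 → bit 0, carry out 1
  col 10: 0 + 0 + 1 (carry in) = 1 → bit 1, carry out 0
Reading bits MSB→LSB: 10001110101
Strip leading zeros: 10001110101
= 10001110101


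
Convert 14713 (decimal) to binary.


Divide by 2 repeatedly:
14713 ÷ 2 = 7356 remainder 1
7356 ÷ 2 = 3678 remainder 0
3678 ÷ 2 = 1839 remainder 0
1839 ÷ 2 = 919 remainder 1
919 ÷ 2 = 459 remainder 1
459 ÷ 2 = 229 remainder 1
229 ÷ 2 = 114 remainder 1
114 ÷ 2 = 57 remainder 0
57 ÷ 2 = 28 remainder 1
28 ÷ 2 = 14 remainder 0
14 ÷ 2 = 7 remainder 0
7 ÷ 2 = 3 remainder 1
3 ÷ 2 = 1 remainder 1
1 ÷ 2 = 0 remainder 1
Reading remainders bottom-up:
= 11100101111001


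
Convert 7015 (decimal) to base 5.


Divide by 5 repeatedly:
7015 ÷ 5 = 1403 remainder 0
1403 ÷ 5 = 280 remainder 3
280 ÷ 5 = 56 remainder 0
56 ÷ 5 = 11 remainder 1
11 ÷ 5 = 2 remainder 1
2 ÷ 5 = 0 remainder 2
Reading remainders bottom-up:
= 211030


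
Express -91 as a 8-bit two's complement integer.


Original: 01011011
Step 1 - Invert all bits: 10100100
Step 2 - Add 1: 10100100 + 1
= 10100101 (represents -91)


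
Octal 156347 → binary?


Each octal digit → 3 binary bits:
  1 = 001
  5 = 101
  6 = 110
  3 = 011
  4 = 100
  7 = 111
Concatenate: 001 101 110 011 100 111
= 001101110011100111


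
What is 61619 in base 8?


Divide by 8 repeatedly:
61619 ÷ 8 = 7702 remainder 3
7702 ÷ 8 = 962 remainder 6
962 ÷ 8 = 120 remainder 2
120 ÷ 8 = 15 remainder 0
15 ÷ 8 = 1 remainder 7
1 ÷ 8 = 0 remainder 1
Reading remainders bottom-up:
= 0o170263


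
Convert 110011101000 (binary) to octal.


Group into 3-bit groups: 110011101000
  110 = 6
  011 = 3
  101 = 5
  000 = 0
= 0o6350


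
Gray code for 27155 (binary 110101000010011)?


Binary: 110101000010011
Gray code: G = B XOR (B >> 1)
B >> 1 = 011010100001001
110101000010011 XOR 011010100001001:
  1 XOR 0 = 1
  1 XOR 1 = 0
  0 XOR 1 = 1
  1 XOR 0 = 1
  0 XOR 1 = 1
  1 XOR 0 = 1
  0 XOR 1 = 1
  0 XOR 0 = 0
  0 XOR 0 = 0
  0 XOR 0 = 0
  1 XOR 0 = 1
  0 XOR 1 = 1
  0 XOR 0 = 0
  1 XOR 0 = 1
  1 XOR 1 = 0
= 101111100011010


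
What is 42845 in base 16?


Divide by 16 repeatedly:
42845 ÷ 16 = 2677 remainder 13 (D)
2677 ÷ 16 = 167 remainder 5 (5)
167 ÷ 16 = 10 remainder 7 (7)
10 ÷ 16 = 0 remainder 10 (A)
Reading remainders bottom-up:
= 0xA75D


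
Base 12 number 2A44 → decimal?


Positional values (base 12):
  4 × 12^0 = 4 × 1 = 4
  4 × 12^1 = 4 × 12 = 48
  A × 12^2 = 10 × 144 = 1440
  2 × 12^3 = 2 × 1728 = 3456
Sum = 4 + 48 + 1440 + 3456
= 4948


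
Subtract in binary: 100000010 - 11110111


Align and subtract column by column (LSB to MSB, borrowing when needed):
  100000010
- 011110111
  ---------
  col 0: (0 - 0 borrow-in) - 1 → borrow from next column: (0+2) - 1 = 1, borrow out 1
  col 1: (1 - 1 borrow-in) - 1 → borrow from next column: (0+2) - 1 = 1, borrow out 1
  col 2: (0 - 1 borrow-in) - 1 → borrow from next column: (-1+2) - 1 = 0, borrow out 1
  col 3: (0 - 1 borrow-in) - 0 → borrow from next column: (-1+2) - 0 = 1, borrow out 1
  col 4: (0 - 1 borrow-in) - 1 → borrow from next column: (-1+2) - 1 = 0, borrow out 1
  col 5: (0 - 1 borrow-in) - 1 → borrow from next column: (-1+2) - 1 = 0, borrow out 1
  col 6: (0 - 1 borrow-in) - 1 → borrow from next column: (-1+2) - 1 = 0, borrow out 1
  col 7: (0 - 1 borrow-in) - 1 → borrow from next column: (-1+2) - 1 = 0, borrow out 1
  col 8: (1 - 1 borrow-in) - 0 → 0 - 0 = 0, borrow out 0
Reading bits MSB→LSB: 000001011
Strip leading zeros: 1011
= 1011


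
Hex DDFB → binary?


Each hex digit → 4 binary bits:
  D = 1101
  D = 1101
  F = 1111
  B = 1011
Concatenate: 1101 1101 1111 1011
= 1101110111111011


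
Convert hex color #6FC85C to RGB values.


Hex: #6FC85C
R = 6F₁₆ = 111
G = C8₁₆ = 200
B = 5C₁₆ = 92
= RGB(111, 200, 92)


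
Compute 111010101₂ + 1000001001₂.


Align and add column by column (LSB to MSB, carry propagating):
  00111010101
+ 01000001001
  -----------
  col 0: 1 + 1 + 0 (carry in) = 2 → bit 0, carry out 1
  col 1: 0 + 0 + 1 (carry in) = 1 → bit 1, carry out 0
  col 2: 1 + 0 + 0 (carry in) = 1 → bit 1, carry out 0
  col 3: 0 + 1 + 0 (carry in) = 1 → bit 1, carry out 0
  col 4: 1 + 0 + 0 (carry in) = 1 → bit 1, carry out 0
  col 5: 0 + 0 + 0 (carry in) = 0 → bit 0, carry out 0
  col 6: 1 + 0 + 0 (carry in) = 1 → bit 1, carry out 0
  col 7: 1 + 0 + 0 (carry in) = 1 → bit 1, carry out 0
  col 8: 1 + 0 + 0 (carry in) = 1 → bit 1, carry out 0
  col 9: 0 + 1 + 0 (carry in) = 1 → bit 1, carry out 0
  col 10: 0 + 0 + 0 (carry in) = 0 → bit 0, carry out 0
Reading bits MSB→LSB: 01111011110
Strip leading zeros: 1111011110
= 1111011110


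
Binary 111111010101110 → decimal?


Positional values:
Bit 1: 1 × 2^1 = 2
Bit 2: 1 × 2^2 = 4
Bit 3: 1 × 2^3 = 8
Bit 5: 1 × 2^5 = 32
Bit 7: 1 × 2^7 = 128
Bit 9: 1 × 2^9 = 512
Bit 10: 1 × 2^10 = 1024
Bit 11: 1 × 2^11 = 2048
Bit 12: 1 × 2^12 = 4096
Bit 13: 1 × 2^13 = 8192
Bit 14: 1 × 2^14 = 16384
Sum = 2 + 4 + 8 + 32 + 128 + 512 + 1024 + 2048 + 4096 + 8192 + 16384
= 32430


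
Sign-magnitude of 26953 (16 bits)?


Sign bit: 0 (positive)
Magnitude: 26953 = 110100101001001
= 0110100101001001


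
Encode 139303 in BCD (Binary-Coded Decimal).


Each digit → 4-bit binary:
  1 → 0001
  3 → 0011
  9 → 1001
  3 → 0011
  0 → 0000
  3 → 0011
= 0001 0011 1001 0011 0000 0011


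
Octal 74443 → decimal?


Positional values:
Position 0: 3 × 8^0 = 3
Position 1: 4 × 8^1 = 32
Position 2: 4 × 8^2 = 256
Position 3: 4 × 8^3 = 2048
Position 4: 7 × 8^4 = 28672
Sum = 3 + 32 + 256 + 2048 + 28672
= 31011


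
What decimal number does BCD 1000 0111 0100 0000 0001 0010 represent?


Each 4-bit group → digit:
  1000 → 8
  0111 → 7
  0100 → 4
  0000 → 0
  0001 → 1
  0010 → 2
= 874012


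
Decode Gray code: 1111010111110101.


Gray code: 1111010111110101
MSB stays the same: 1
Each subsequent bit = prev_binary XOR current_gray:
  B[1] = 1 XOR 1 = 0
  B[2] = 0 XOR 1 = 1
  B[3] = 1 XOR 1 = 0
  B[4] = 0 XOR 0 = 0
  B[5] = 0 XOR 1 = 1
  B[6] = 1 XOR 0 = 1
  B[7] = 1 XOR 1 = 0
  B[8] = 0 XOR 1 = 1
  B[9] = 1 XOR 1 = 0
  B[10] = 0 XOR 1 = 1
  B[11] = 1 XOR 1 = 0
  B[12] = 0 XOR 0 = 0
  B[13] = 0 XOR 1 = 1
  B[14] = 1 XOR 0 = 1
  B[15] = 1 XOR 1 = 0
= 1010011010100110 (42662 decimal)


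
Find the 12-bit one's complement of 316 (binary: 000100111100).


Original: 000100111100
Invert all bits:
  bit 0: 0 → 1
  bit 1: 0 → 1
  bit 2: 0 → 1
  bit 3: 1 → 0
  bit 4: 0 → 1
  bit 5: 0 → 1
  bit 6: 1 → 0
  bit 7: 1 → 0
  bit 8: 1 → 0
  bit 9: 1 → 0
  bit 10: 0 → 1
  bit 11: 0 → 1
= 111011000011


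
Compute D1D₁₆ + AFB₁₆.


Align and add column by column (LSB to MSB, each column mod 16 with carry):
  0D1D
+ 0AFB
  ----
  col 0: D(13) + B(11) + 0 (carry in) = 24 → 8(8), carry out 1
  col 1: 1(1) + F(15) + 1 (carry in) = 17 → 1(1), carry out 1
  col 2: D(13) + A(10) + 1 (carry in) = 24 → 8(8), carry out 1
  col 3: 0(0) + 0(0) + 1 (carry in) = 1 → 1(1), carry out 0
Reading digits MSB→LSB: 1818
Strip leading zeros: 1818
= 0x1818


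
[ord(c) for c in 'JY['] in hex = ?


String: 'JY['  (3 characters)
Per-character ASCII lookup:
  'J': uppercase starts at 65: 'J' = 65 + 9 = 74 → 0x4A
  'Y': uppercase starts at 65: 'Y' = 65 + 24 = 89 → 0x59
  '[': special character: '[' = 91 → 0x5B
= 0x4A 0x59 0x5B


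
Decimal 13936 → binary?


Divide by 2 repeatedly:
13936 ÷ 2 = 6968 remainder 0
6968 ÷ 2 = 3484 remainder 0
3484 ÷ 2 = 1742 remainder 0
1742 ÷ 2 = 871 remainder 0
871 ÷ 2 = 435 remainder 1
435 ÷ 2 = 217 remainder 1
217 ÷ 2 = 108 remainder 1
108 ÷ 2 = 54 remainder 0
54 ÷ 2 = 27 remainder 0
27 ÷ 2 = 13 remainder 1
13 ÷ 2 = 6 remainder 1
6 ÷ 2 = 3 remainder 0
3 ÷ 2 = 1 remainder 1
1 ÷ 2 = 0 remainder 1
Reading remainders bottom-up:
= 11011001110000


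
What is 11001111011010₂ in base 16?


Group into 4-bit nibbles: 0011001111011010
  0011 = 3
  0011 = 3
  1101 = D
  1010 = A
= 0x33DA


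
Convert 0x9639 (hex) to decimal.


Positional values:
Position 0: 9 × 16^0 = 9 × 1 = 9
Position 1: 3 × 16^1 = 3 × 16 = 48
Position 2: 6 × 16^2 = 6 × 256 = 1536
Position 3: 9 × 16^3 = 9 × 4096 = 36864
Sum = 9 + 48 + 1536 + 36864
= 38457


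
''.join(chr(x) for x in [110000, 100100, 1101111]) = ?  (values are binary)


Codes (binary): 110000 100100 1101111
Per-code ASCII lookup:
  110000 = 48  (range 48-57: digits, 48 - 48 = 0) → '0'
  100100 = 36  (special character) → '$'
  1101111 = 111  (range 97-122: lowercase, 111 - 97 = 14) → 'o'
= '0$o'


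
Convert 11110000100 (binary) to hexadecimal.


Group into 4-bit nibbles: 011110000100
  0111 = 7
  1000 = 8
  0100 = 4
= 0x784


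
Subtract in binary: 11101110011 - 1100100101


Align and subtract column by column (LSB to MSB, borrowing when needed):
  11101110011
- 01100100101
  -----------
  col 0: (1 - 0 borrow-in) - 1 → 1 - 1 = 0, borrow out 0
  col 1: (1 - 0 borrow-in) - 0 → 1 - 0 = 1, borrow out 0
  col 2: (0 - 0 borrow-in) - 1 → borrow from next column: (0+2) - 1 = 1, borrow out 1
  col 3: (0 - 1 borrow-in) - 0 → borrow from next column: (-1+2) - 0 = 1, borrow out 1
  col 4: (1 - 1 borrow-in) - 0 → 0 - 0 = 0, borrow out 0
  col 5: (1 - 0 borrow-in) - 1 → 1 - 1 = 0, borrow out 0
  col 6: (1 - 0 borrow-in) - 0 → 1 - 0 = 1, borrow out 0
  col 7: (0 - 0 borrow-in) - 0 → 0 - 0 = 0, borrow out 0
  col 8: (1 - 0 borrow-in) - 1 → 1 - 1 = 0, borrow out 0
  col 9: (1 - 0 borrow-in) - 1 → 1 - 1 = 0, borrow out 0
  col 10: (1 - 0 borrow-in) - 0 → 1 - 0 = 1, borrow out 0
Reading bits MSB→LSB: 10001001110
Strip leading zeros: 10001001110
= 10001001110


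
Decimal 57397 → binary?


Divide by 2 repeatedly:
57397 ÷ 2 = 28698 remainder 1
28698 ÷ 2 = 14349 remainder 0
14349 ÷ 2 = 7174 remainder 1
7174 ÷ 2 = 3587 remainder 0
3587 ÷ 2 = 1793 remainder 1
1793 ÷ 2 = 896 remainder 1
896 ÷ 2 = 448 remainder 0
448 ÷ 2 = 224 remainder 0
224 ÷ 2 = 112 remainder 0
112 ÷ 2 = 56 remainder 0
56 ÷ 2 = 28 remainder 0
28 ÷ 2 = 14 remainder 0
14 ÷ 2 = 7 remainder 0
7 ÷ 2 = 3 remainder 1
3 ÷ 2 = 1 remainder 1
1 ÷ 2 = 0 remainder 1
Reading remainders bottom-up:
= 1110000000110101


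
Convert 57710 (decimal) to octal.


Divide by 8 repeatedly:
57710 ÷ 8 = 7213 remainder 6
7213 ÷ 8 = 901 remainder 5
901 ÷ 8 = 112 remainder 5
112 ÷ 8 = 14 remainder 0
14 ÷ 8 = 1 remainder 6
1 ÷ 8 = 0 remainder 1
Reading remainders bottom-up:
= 0o160556


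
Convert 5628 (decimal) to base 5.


Divide by 5 repeatedly:
5628 ÷ 5 = 1125 remainder 3
1125 ÷ 5 = 225 remainder 0
225 ÷ 5 = 45 remainder 0
45 ÷ 5 = 9 remainder 0
9 ÷ 5 = 1 remainder 4
1 ÷ 5 = 0 remainder 1
Reading remainders bottom-up:
= 140003


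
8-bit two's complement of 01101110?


Original: 01101110
Step 1 - Invert all bits: 10010001
Step 2 - Add 1: 10010001 + 1
= 10010010 (represents -110)


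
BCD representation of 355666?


Each digit → 4-bit binary:
  3 → 0011
  5 → 0101
  5 → 0101
  6 → 0110
  6 → 0110
  6 → 0110
= 0011 0101 0101 0110 0110 0110


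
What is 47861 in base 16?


Divide by 16 repeatedly:
47861 ÷ 16 = 2991 remainder 5 (5)
2991 ÷ 16 = 186 remainder 15 (F)
186 ÷ 16 = 11 remainder 10 (A)
11 ÷ 16 = 0 remainder 11 (B)
Reading remainders bottom-up:
= 0xBAF5


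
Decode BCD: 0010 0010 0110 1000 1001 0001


Each 4-bit group → digit:
  0010 → 2
  0010 → 2
  0110 → 6
  1000 → 8
  1001 → 9
  0001 → 1
= 226891


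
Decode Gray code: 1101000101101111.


Gray code: 1101000101101111
MSB stays the same: 1
Each subsequent bit = prev_binary XOR current_gray:
  B[1] = 1 XOR 1 = 0
  B[2] = 0 XOR 0 = 0
  B[3] = 0 XOR 1 = 1
  B[4] = 1 XOR 0 = 1
  B[5] = 1 XOR 0 = 1
  B[6] = 1 XOR 0 = 1
  B[7] = 1 XOR 1 = 0
  B[8] = 0 XOR 0 = 0
  B[9] = 0 XOR 1 = 1
  B[10] = 1 XOR 1 = 0
  B[11] = 0 XOR 0 = 0
  B[12] = 0 XOR 1 = 1
  B[13] = 1 XOR 1 = 0
  B[14] = 0 XOR 1 = 1
  B[15] = 1 XOR 1 = 0
= 1001111001001010 (40522 decimal)


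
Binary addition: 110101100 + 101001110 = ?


Align and add column by column (LSB to MSB, carry propagating):
  0110101100
+ 0101001110
  ----------
  col 0: 0 + 0 + 0 (carry in) = 0 → bit 0, carry out 0
  col 1: 0 + 1 + 0 (carry in) = 1 → bit 1, carry out 0
  col 2: 1 + 1 + 0 (carry in) = 2 → bit 0, carry out 1
  col 3: 1 + 1 + 1 (carry in) = 3 → bit 1, carry out 1
  col 4: 0 + 0 + 1 (carry in) = 1 → bit 1, carry out 0
  col 5: 1 + 0 + 0 (carry in) = 1 → bit 1, carry out 0
  col 6: 0 + 1 + 0 (carry in) = 1 → bit 1, carry out 0
  col 7: 1 + 0 + 0 (carry in) = 1 → bit 1, carry out 0
  col 8: 1 + 1 + 0 (carry in) = 2 → bit 0, carry out 1
  col 9: 0 + 0 + 1 (carry in) = 1 → bit 1, carry out 0
Reading bits MSB→LSB: 1011111010
Strip leading zeros: 1011111010
= 1011111010


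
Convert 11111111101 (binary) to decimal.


Positional values:
Bit 0: 1 × 2^0 = 1
Bit 2: 1 × 2^2 = 4
Bit 3: 1 × 2^3 = 8
Bit 4: 1 × 2^4 = 16
Bit 5: 1 × 2^5 = 32
Bit 6: 1 × 2^6 = 64
Bit 7: 1 × 2^7 = 128
Bit 8: 1 × 2^8 = 256
Bit 9: 1 × 2^9 = 512
Bit 10: 1 × 2^10 = 1024
Sum = 1 + 4 + 8 + 16 + 32 + 64 + 128 + 256 + 512 + 1024
= 2045


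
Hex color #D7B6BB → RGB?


Hex: #D7B6BB
R = D7₁₆ = 215
G = B6₁₆ = 182
B = BB₁₆ = 187
= RGB(215, 182, 187)


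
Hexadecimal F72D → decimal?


Positional values:
Position 0: D × 16^0 = 13 × 1 = 13
Position 1: 2 × 16^1 = 2 × 16 = 32
Position 2: 7 × 16^2 = 7 × 256 = 1792
Position 3: F × 16^3 = 15 × 4096 = 61440
Sum = 13 + 32 + 1792 + 61440
= 63277


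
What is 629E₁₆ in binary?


Each hex digit → 4 binary bits:
  6 = 0110
  2 = 0010
  9 = 1001
  E = 1110
Concatenate: 0110 0010 1001 1110
= 0110001010011110


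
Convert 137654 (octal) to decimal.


Positional values:
Position 0: 4 × 8^0 = 4
Position 1: 5 × 8^1 = 40
Position 2: 6 × 8^2 = 384
Position 3: 7 × 8^3 = 3584
Position 4: 3 × 8^4 = 12288
Position 5: 1 × 8^5 = 32768
Sum = 4 + 40 + 384 + 3584 + 12288 + 32768
= 49068


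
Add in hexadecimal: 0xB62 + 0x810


Align and add column by column (LSB to MSB, each column mod 16 with carry):
  0B62
+ 0810
  ----
  col 0: 2(2) + 0(0) + 0 (carry in) = 2 → 2(2), carry out 0
  col 1: 6(6) + 1(1) + 0 (carry in) = 7 → 7(7), carry out 0
  col 2: B(11) + 8(8) + 0 (carry in) = 19 → 3(3), carry out 1
  col 3: 0(0) + 0(0) + 1 (carry in) = 1 → 1(1), carry out 0
Reading digits MSB→LSB: 1372
Strip leading zeros: 1372
= 0x1372


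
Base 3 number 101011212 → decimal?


Positional values (base 3):
  2 × 3^0 = 2 × 1 = 2
  1 × 3^1 = 1 × 3 = 3
  2 × 3^2 = 2 × 9 = 18
  1 × 3^3 = 1 × 27 = 27
  1 × 3^4 = 1 × 81 = 81
  0 × 3^5 = 0 × 243 = 0
  1 × 3^6 = 1 × 729 = 729
  0 × 3^7 = 0 × 2187 = 0
  1 × 3^8 = 1 × 6561 = 6561
Sum = 2 + 3 + 18 + 27 + 81 + 0 + 729 + 0 + 6561
= 7421


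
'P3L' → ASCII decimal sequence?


String: 'P3L'  (3 characters)
Per-character ASCII lookup:
  'P': uppercase starts at 65: 'P' = 65 + 15 = 80
  '3': digits start at 48: '3' = 48 + 3 = 51
  'L': uppercase starts at 65: 'L' = 65 + 11 = 76
= 80 51 76


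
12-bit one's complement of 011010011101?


Original: 011010011101
Invert all bits:
  bit 0: 0 → 1
  bit 1: 1 → 0
  bit 2: 1 → 0
  bit 3: 0 → 1
  bit 4: 1 → 0
  bit 5: 0 → 1
  bit 6: 0 → 1
  bit 7: 1 → 0
  bit 8: 1 → 0
  bit 9: 1 → 0
  bit 10: 0 → 1
  bit 11: 1 → 0
= 100101100010


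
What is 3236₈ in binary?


Each octal digit → 3 binary bits:
  3 = 011
  2 = 010
  3 = 011
  6 = 110
Concatenate: 011 010 011 110
= 011010011110


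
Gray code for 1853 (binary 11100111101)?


Binary: 11100111101
Gray code: G = B XOR (B >> 1)
B >> 1 = 01110011110
11100111101 XOR 01110011110:
  1 XOR 0 = 1
  1 XOR 1 = 0
  1 XOR 1 = 0
  0 XOR 1 = 1
  0 XOR 0 = 0
  1 XOR 0 = 1
  1 XOR 1 = 0
  1 XOR 1 = 0
  1 XOR 1 = 0
  0 XOR 1 = 1
  1 XOR 0 = 1
= 10010100011


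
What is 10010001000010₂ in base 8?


Group into 3-bit groups: 010010001000010
  010 = 2
  010 = 2
  001 = 1
  000 = 0
  010 = 2
= 0o22102


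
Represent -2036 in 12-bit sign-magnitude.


Sign bit: 1 (negative)
Magnitude: 2036 = 11111110100
= 111111110100


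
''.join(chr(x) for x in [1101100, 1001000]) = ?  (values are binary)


Codes (binary): 1101100 1001000
Per-code ASCII lookup:
  1101100 = 108  (range 97-122: lowercase, 108 - 97 = 11) → 'l'
  1001000 = 72  (range 65-90: uppercase, 72 - 65 = 7) → 'H'
= 'lH'


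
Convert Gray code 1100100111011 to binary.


Gray code: 1100100111011
MSB stays the same: 1
Each subsequent bit = prev_binary XOR current_gray:
  B[1] = 1 XOR 1 = 0
  B[2] = 0 XOR 0 = 0
  B[3] = 0 XOR 0 = 0
  B[4] = 0 XOR 1 = 1
  B[5] = 1 XOR 0 = 1
  B[6] = 1 XOR 0 = 1
  B[7] = 1 XOR 1 = 0
  B[8] = 0 XOR 1 = 1
  B[9] = 1 XOR 1 = 0
  B[10] = 0 XOR 0 = 0
  B[11] = 0 XOR 1 = 1
  B[12] = 1 XOR 1 = 0
= 1000111010010 (4562 decimal)


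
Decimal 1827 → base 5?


Divide by 5 repeatedly:
1827 ÷ 5 = 365 remainder 2
365 ÷ 5 = 73 remainder 0
73 ÷ 5 = 14 remainder 3
14 ÷ 5 = 2 remainder 4
2 ÷ 5 = 0 remainder 2
Reading remainders bottom-up:
= 24302


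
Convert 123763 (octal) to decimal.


Positional values:
Position 0: 3 × 8^0 = 3
Position 1: 6 × 8^1 = 48
Position 2: 7 × 8^2 = 448
Position 3: 3 × 8^3 = 1536
Position 4: 2 × 8^4 = 8192
Position 5: 1 × 8^5 = 32768
Sum = 3 + 48 + 448 + 1536 + 8192 + 32768
= 42995


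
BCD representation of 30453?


Each digit → 4-bit binary:
  3 → 0011
  0 → 0000
  4 → 0100
  5 → 0101
  3 → 0011
= 0011 0000 0100 0101 0011


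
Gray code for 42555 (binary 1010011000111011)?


Binary: 1010011000111011
Gray code: G = B XOR (B >> 1)
B >> 1 = 0101001100011101
1010011000111011 XOR 0101001100011101:
  1 XOR 0 = 1
  0 XOR 1 = 1
  1 XOR 0 = 1
  0 XOR 1 = 1
  0 XOR 0 = 0
  1 XOR 0 = 1
  1 XOR 1 = 0
  0 XOR 1 = 1
  0 XOR 0 = 0
  0 XOR 0 = 0
  1 XOR 0 = 1
  1 XOR 1 = 0
  1 XOR 1 = 0
  0 XOR 1 = 1
  1 XOR 0 = 1
  1 XOR 1 = 0
= 1111010100100110


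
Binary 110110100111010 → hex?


Group into 4-bit nibbles: 0110110100111010
  0110 = 6
  1101 = D
  0011 = 3
  1010 = A
= 0x6D3A


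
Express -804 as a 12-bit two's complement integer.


Original: 001100100100
Step 1 - Invert all bits: 110011011011
Step 2 - Add 1: 110011011011 + 1
= 110011011100 (represents -804)


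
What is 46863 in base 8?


Divide by 8 repeatedly:
46863 ÷ 8 = 5857 remainder 7
5857 ÷ 8 = 732 remainder 1
732 ÷ 8 = 91 remainder 4
91 ÷ 8 = 11 remainder 3
11 ÷ 8 = 1 remainder 3
1 ÷ 8 = 0 remainder 1
Reading remainders bottom-up:
= 0o133417


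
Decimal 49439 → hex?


Divide by 16 repeatedly:
49439 ÷ 16 = 3089 remainder 15 (F)
3089 ÷ 16 = 193 remainder 1 (1)
193 ÷ 16 = 12 remainder 1 (1)
12 ÷ 16 = 0 remainder 12 (C)
Reading remainders bottom-up:
= 0xC11F


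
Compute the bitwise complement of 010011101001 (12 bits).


Original: 010011101001
Invert all bits:
  bit 0: 0 → 1
  bit 1: 1 → 0
  bit 2: 0 → 1
  bit 3: 0 → 1
  bit 4: 1 → 0
  bit 5: 1 → 0
  bit 6: 1 → 0
  bit 7: 0 → 1
  bit 8: 1 → 0
  bit 9: 0 → 1
  bit 10: 0 → 1
  bit 11: 1 → 0
= 101100010110


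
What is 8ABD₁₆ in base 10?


Positional values:
Position 0: D × 16^0 = 13 × 1 = 13
Position 1: B × 16^1 = 11 × 16 = 176
Position 2: A × 16^2 = 10 × 256 = 2560
Position 3: 8 × 16^3 = 8 × 4096 = 32768
Sum = 13 + 176 + 2560 + 32768
= 35517


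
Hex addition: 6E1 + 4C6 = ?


Align and add column by column (LSB to MSB, each column mod 16 with carry):
  06E1
+ 04C6
  ----
  col 0: 1(1) + 6(6) + 0 (carry in) = 7 → 7(7), carry out 0
  col 1: E(14) + C(12) + 0 (carry in) = 26 → A(10), carry out 1
  col 2: 6(6) + 4(4) + 1 (carry in) = 11 → B(11), carry out 0
  col 3: 0(0) + 0(0) + 0 (carry in) = 0 → 0(0), carry out 0
Reading digits MSB→LSB: 0BA7
Strip leading zeros: BA7
= 0xBA7


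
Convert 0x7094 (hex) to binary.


Each hex digit → 4 binary bits:
  7 = 0111
  0 = 0000
  9 = 1001
  4 = 0100
Concatenate: 0111 0000 1001 0100
= 0111000010010100


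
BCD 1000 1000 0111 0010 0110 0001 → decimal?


Each 4-bit group → digit:
  1000 → 8
  1000 → 8
  0111 → 7
  0010 → 2
  0110 → 6
  0001 → 1
= 887261


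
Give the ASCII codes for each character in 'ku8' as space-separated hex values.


String: 'ku8'  (3 characters)
Per-character ASCII lookup:
  'k': lowercase starts at 97: 'k' = 97 + 10 = 107 → 0x6B
  'u': lowercase starts at 97: 'u' = 97 + 20 = 117 → 0x75
  '8': digits start at 48: '8' = 48 + 8 = 56 → 0x38
= 0x6B 0x75 0x38


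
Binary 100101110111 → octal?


Group into 3-bit groups: 100101110111
  100 = 4
  101 = 5
  110 = 6
  111 = 7
= 0o4567


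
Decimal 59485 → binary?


Divide by 2 repeatedly:
59485 ÷ 2 = 29742 remainder 1
29742 ÷ 2 = 14871 remainder 0
14871 ÷ 2 = 7435 remainder 1
7435 ÷ 2 = 3717 remainder 1
3717 ÷ 2 = 1858 remainder 1
1858 ÷ 2 = 929 remainder 0
929 ÷ 2 = 464 remainder 1
464 ÷ 2 = 232 remainder 0
232 ÷ 2 = 116 remainder 0
116 ÷ 2 = 58 remainder 0
58 ÷ 2 = 29 remainder 0
29 ÷ 2 = 14 remainder 1
14 ÷ 2 = 7 remainder 0
7 ÷ 2 = 3 remainder 1
3 ÷ 2 = 1 remainder 1
1 ÷ 2 = 0 remainder 1
Reading remainders bottom-up:
= 1110100001011101
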